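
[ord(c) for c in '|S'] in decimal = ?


String: '|S'  (2 characters)
Per-character ASCII lookup:
  '|': special character: '|' = 124
  'S': uppercase starts at 65: 'S' = 65 + 18 = 83
= 124 83


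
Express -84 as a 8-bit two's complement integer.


Original: 01010100
Step 1 - Invert all bits: 10101011
Step 2 - Add 1: 10101011 + 1
= 10101100 (represents -84)


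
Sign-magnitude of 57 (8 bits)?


Sign bit: 0 (positive)
Magnitude: 57 = 0111001
= 00111001


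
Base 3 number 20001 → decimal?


Positional values (base 3):
  1 × 3^0 = 1 × 1 = 1
  0 × 3^1 = 0 × 3 = 0
  0 × 3^2 = 0 × 9 = 0
  0 × 3^3 = 0 × 27 = 0
  2 × 3^4 = 2 × 81 = 162
Sum = 1 + 0 + 0 + 0 + 162
= 163


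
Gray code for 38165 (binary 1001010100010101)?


Binary: 1001010100010101
Gray code: G = B XOR (B >> 1)
B >> 1 = 0100101010001010
1001010100010101 XOR 0100101010001010:
  1 XOR 0 = 1
  0 XOR 1 = 1
  0 XOR 0 = 0
  1 XOR 0 = 1
  0 XOR 1 = 1
  1 XOR 0 = 1
  0 XOR 1 = 1
  1 XOR 0 = 1
  0 XOR 1 = 1
  0 XOR 0 = 0
  0 XOR 0 = 0
  1 XOR 0 = 1
  0 XOR 1 = 1
  1 XOR 0 = 1
  0 XOR 1 = 1
  1 XOR 0 = 1
= 1101111110011111


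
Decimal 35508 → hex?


Divide by 16 repeatedly:
35508 ÷ 16 = 2219 remainder 4 (4)
2219 ÷ 16 = 138 remainder 11 (B)
138 ÷ 16 = 8 remainder 10 (A)
8 ÷ 16 = 0 remainder 8 (8)
Reading remainders bottom-up:
= 0x8AB4


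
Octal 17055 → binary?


Each octal digit → 3 binary bits:
  1 = 001
  7 = 111
  0 = 000
  5 = 101
  5 = 101
Concatenate: 001 111 000 101 101
= 001111000101101


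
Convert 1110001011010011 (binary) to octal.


Group into 3-bit groups: 001110001011010011
  001 = 1
  110 = 6
  001 = 1
  011 = 3
  010 = 2
  011 = 3
= 0o161323


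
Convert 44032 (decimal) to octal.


Divide by 8 repeatedly:
44032 ÷ 8 = 5504 remainder 0
5504 ÷ 8 = 688 remainder 0
688 ÷ 8 = 86 remainder 0
86 ÷ 8 = 10 remainder 6
10 ÷ 8 = 1 remainder 2
1 ÷ 8 = 0 remainder 1
Reading remainders bottom-up:
= 0o126000


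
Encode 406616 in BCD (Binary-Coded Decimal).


Each digit → 4-bit binary:
  4 → 0100
  0 → 0000
  6 → 0110
  6 → 0110
  1 → 0001
  6 → 0110
= 0100 0000 0110 0110 0001 0110


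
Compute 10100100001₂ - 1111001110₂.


Align and subtract column by column (LSB to MSB, borrowing when needed):
  10100100001
- 01111001110
  -----------
  col 0: (1 - 0 borrow-in) - 0 → 1 - 0 = 1, borrow out 0
  col 1: (0 - 0 borrow-in) - 1 → borrow from next column: (0+2) - 1 = 1, borrow out 1
  col 2: (0 - 1 borrow-in) - 1 → borrow from next column: (-1+2) - 1 = 0, borrow out 1
  col 3: (0 - 1 borrow-in) - 1 → borrow from next column: (-1+2) - 1 = 0, borrow out 1
  col 4: (0 - 1 borrow-in) - 0 → borrow from next column: (-1+2) - 0 = 1, borrow out 1
  col 5: (1 - 1 borrow-in) - 0 → 0 - 0 = 0, borrow out 0
  col 6: (0 - 0 borrow-in) - 1 → borrow from next column: (0+2) - 1 = 1, borrow out 1
  col 7: (0 - 1 borrow-in) - 1 → borrow from next column: (-1+2) - 1 = 0, borrow out 1
  col 8: (1 - 1 borrow-in) - 1 → borrow from next column: (0+2) - 1 = 1, borrow out 1
  col 9: (0 - 1 borrow-in) - 1 → borrow from next column: (-1+2) - 1 = 0, borrow out 1
  col 10: (1 - 1 borrow-in) - 0 → 0 - 0 = 0, borrow out 0
Reading bits MSB→LSB: 00101010011
Strip leading zeros: 101010011
= 101010011


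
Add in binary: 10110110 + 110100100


Align and add column by column (LSB to MSB, carry propagating):
  0010110110
+ 0110100100
  ----------
  col 0: 0 + 0 + 0 (carry in) = 0 → bit 0, carry out 0
  col 1: 1 + 0 + 0 (carry in) = 1 → bit 1, carry out 0
  col 2: 1 + 1 + 0 (carry in) = 2 → bit 0, carry out 1
  col 3: 0 + 0 + 1 (carry in) = 1 → bit 1, carry out 0
  col 4: 1 + 0 + 0 (carry in) = 1 → bit 1, carry out 0
  col 5: 1 + 1 + 0 (carry in) = 2 → bit 0, carry out 1
  col 6: 0 + 0 + 1 (carry in) = 1 → bit 1, carry out 0
  col 7: 1 + 1 + 0 (carry in) = 2 → bit 0, carry out 1
  col 8: 0 + 1 + 1 (carry in) = 2 → bit 0, carry out 1
  col 9: 0 + 0 + 1 (carry in) = 1 → bit 1, carry out 0
Reading bits MSB→LSB: 1001011010
Strip leading zeros: 1001011010
= 1001011010


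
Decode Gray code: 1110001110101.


Gray code: 1110001110101
MSB stays the same: 1
Each subsequent bit = prev_binary XOR current_gray:
  B[1] = 1 XOR 1 = 0
  B[2] = 0 XOR 1 = 1
  B[3] = 1 XOR 0 = 1
  B[4] = 1 XOR 0 = 1
  B[5] = 1 XOR 0 = 1
  B[6] = 1 XOR 1 = 0
  B[7] = 0 XOR 1 = 1
  B[8] = 1 XOR 1 = 0
  B[9] = 0 XOR 0 = 0
  B[10] = 0 XOR 1 = 1
  B[11] = 1 XOR 0 = 1
  B[12] = 1 XOR 1 = 0
= 1011110100110 (6054 decimal)


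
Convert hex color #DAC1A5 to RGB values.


Hex: #DAC1A5
R = DA₁₆ = 218
G = C1₁₆ = 193
B = A5₁₆ = 165
= RGB(218, 193, 165)


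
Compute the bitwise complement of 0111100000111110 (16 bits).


Original: 0111100000111110
Invert all bits:
  bit 0: 0 → 1
  bit 1: 1 → 0
  bit 2: 1 → 0
  bit 3: 1 → 0
  bit 4: 1 → 0
  bit 5: 0 → 1
  bit 6: 0 → 1
  bit 7: 0 → 1
  bit 8: 0 → 1
  bit 9: 0 → 1
  bit 10: 1 → 0
  bit 11: 1 → 0
  bit 12: 1 → 0
  bit 13: 1 → 0
  bit 14: 1 → 0
  bit 15: 0 → 1
= 1000011111000001


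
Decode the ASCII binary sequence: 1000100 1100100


Codes (binary): 1000100 1100100
Per-code ASCII lookup:
  1000100 = 68  (range 65-90: uppercase, 68 - 65 = 3) → 'D'
  1100100 = 100  (range 97-122: lowercase, 100 - 97 = 3) → 'd'
= 'Dd'


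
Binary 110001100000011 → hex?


Group into 4-bit nibbles: 0110001100000011
  0110 = 6
  0011 = 3
  0000 = 0
  0011 = 3
= 0x6303


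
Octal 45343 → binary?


Each octal digit → 3 binary bits:
  4 = 100
  5 = 101
  3 = 011
  4 = 100
  3 = 011
Concatenate: 100 101 011 100 011
= 100101011100011


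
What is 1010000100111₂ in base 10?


Positional values:
Bit 0: 1 × 2^0 = 1
Bit 1: 1 × 2^1 = 2
Bit 2: 1 × 2^2 = 4
Bit 5: 1 × 2^5 = 32
Bit 10: 1 × 2^10 = 1024
Bit 12: 1 × 2^12 = 4096
Sum = 1 + 2 + 4 + 32 + 1024 + 4096
= 5159


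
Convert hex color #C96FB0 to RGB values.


Hex: #C96FB0
R = C9₁₆ = 201
G = 6F₁₆ = 111
B = B0₁₆ = 176
= RGB(201, 111, 176)


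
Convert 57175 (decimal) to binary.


Divide by 2 repeatedly:
57175 ÷ 2 = 28587 remainder 1
28587 ÷ 2 = 14293 remainder 1
14293 ÷ 2 = 7146 remainder 1
7146 ÷ 2 = 3573 remainder 0
3573 ÷ 2 = 1786 remainder 1
1786 ÷ 2 = 893 remainder 0
893 ÷ 2 = 446 remainder 1
446 ÷ 2 = 223 remainder 0
223 ÷ 2 = 111 remainder 1
111 ÷ 2 = 55 remainder 1
55 ÷ 2 = 27 remainder 1
27 ÷ 2 = 13 remainder 1
13 ÷ 2 = 6 remainder 1
6 ÷ 2 = 3 remainder 0
3 ÷ 2 = 1 remainder 1
1 ÷ 2 = 0 remainder 1
Reading remainders bottom-up:
= 1101111101010111


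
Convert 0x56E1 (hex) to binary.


Each hex digit → 4 binary bits:
  5 = 0101
  6 = 0110
  E = 1110
  1 = 0001
Concatenate: 0101 0110 1110 0001
= 0101011011100001


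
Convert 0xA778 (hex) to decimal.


Positional values:
Position 0: 8 × 16^0 = 8 × 1 = 8
Position 1: 7 × 16^1 = 7 × 16 = 112
Position 2: 7 × 16^2 = 7 × 256 = 1792
Position 3: A × 16^3 = 10 × 4096 = 40960
Sum = 8 + 112 + 1792 + 40960
= 42872


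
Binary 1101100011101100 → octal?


Group into 3-bit groups: 001101100011101100
  001 = 1
  101 = 5
  100 = 4
  011 = 3
  101 = 5
  100 = 4
= 0o154354


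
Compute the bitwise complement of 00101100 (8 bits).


Original: 00101100
Invert all bits:
  bit 0: 0 → 1
  bit 1: 0 → 1
  bit 2: 1 → 0
  bit 3: 0 → 1
  bit 4: 1 → 0
  bit 5: 1 → 0
  bit 6: 0 → 1
  bit 7: 0 → 1
= 11010011


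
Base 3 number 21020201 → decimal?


Positional values (base 3):
  1 × 3^0 = 1 × 1 = 1
  0 × 3^1 = 0 × 3 = 0
  2 × 3^2 = 2 × 9 = 18
  0 × 3^3 = 0 × 27 = 0
  2 × 3^4 = 2 × 81 = 162
  0 × 3^5 = 0 × 243 = 0
  1 × 3^6 = 1 × 729 = 729
  2 × 3^7 = 2 × 2187 = 4374
Sum = 1 + 0 + 18 + 0 + 162 + 0 + 729 + 4374
= 5284


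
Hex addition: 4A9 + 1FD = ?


Align and add column by column (LSB to MSB, each column mod 16 with carry):
  04A9
+ 01FD
  ----
  col 0: 9(9) + D(13) + 0 (carry in) = 22 → 6(6), carry out 1
  col 1: A(10) + F(15) + 1 (carry in) = 26 → A(10), carry out 1
  col 2: 4(4) + 1(1) + 1 (carry in) = 6 → 6(6), carry out 0
  col 3: 0(0) + 0(0) + 0 (carry in) = 0 → 0(0), carry out 0
Reading digits MSB→LSB: 06A6
Strip leading zeros: 6A6
= 0x6A6


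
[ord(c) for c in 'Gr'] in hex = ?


String: 'Gr'  (2 characters)
Per-character ASCII lookup:
  'G': uppercase starts at 65: 'G' = 65 + 6 = 71 → 0x47
  'r': lowercase starts at 97: 'r' = 97 + 17 = 114 → 0x72
= 0x47 0x72


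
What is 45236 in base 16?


Divide by 16 repeatedly:
45236 ÷ 16 = 2827 remainder 4 (4)
2827 ÷ 16 = 176 remainder 11 (B)
176 ÷ 16 = 11 remainder 0 (0)
11 ÷ 16 = 0 remainder 11 (B)
Reading remainders bottom-up:
= 0xB0B4


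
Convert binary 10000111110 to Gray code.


Binary: 10000111110
Gray code: G = B XOR (B >> 1)
B >> 1 = 01000011111
10000111110 XOR 01000011111:
  1 XOR 0 = 1
  0 XOR 1 = 1
  0 XOR 0 = 0
  0 XOR 0 = 0
  0 XOR 0 = 0
  1 XOR 0 = 1
  1 XOR 1 = 0
  1 XOR 1 = 0
  1 XOR 1 = 0
  1 XOR 1 = 0
  0 XOR 1 = 1
= 11000100001


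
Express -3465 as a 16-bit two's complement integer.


Original: 0000110110001001
Step 1 - Invert all bits: 1111001001110110
Step 2 - Add 1: 1111001001110110 + 1
= 1111001001110111 (represents -3465)


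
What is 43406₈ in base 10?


Positional values:
Position 0: 6 × 8^0 = 6
Position 1: 0 × 8^1 = 0
Position 2: 4 × 8^2 = 256
Position 3: 3 × 8^3 = 1536
Position 4: 4 × 8^4 = 16384
Sum = 6 + 0 + 256 + 1536 + 16384
= 18182


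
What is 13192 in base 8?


Divide by 8 repeatedly:
13192 ÷ 8 = 1649 remainder 0
1649 ÷ 8 = 206 remainder 1
206 ÷ 8 = 25 remainder 6
25 ÷ 8 = 3 remainder 1
3 ÷ 8 = 0 remainder 3
Reading remainders bottom-up:
= 0o31610


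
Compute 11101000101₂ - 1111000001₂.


Align and subtract column by column (LSB to MSB, borrowing when needed):
  11101000101
- 01111000001
  -----------
  col 0: (1 - 0 borrow-in) - 1 → 1 - 1 = 0, borrow out 0
  col 1: (0 - 0 borrow-in) - 0 → 0 - 0 = 0, borrow out 0
  col 2: (1 - 0 borrow-in) - 0 → 1 - 0 = 1, borrow out 0
  col 3: (0 - 0 borrow-in) - 0 → 0 - 0 = 0, borrow out 0
  col 4: (0 - 0 borrow-in) - 0 → 0 - 0 = 0, borrow out 0
  col 5: (0 - 0 borrow-in) - 0 → 0 - 0 = 0, borrow out 0
  col 6: (1 - 0 borrow-in) - 1 → 1 - 1 = 0, borrow out 0
  col 7: (0 - 0 borrow-in) - 1 → borrow from next column: (0+2) - 1 = 1, borrow out 1
  col 8: (1 - 1 borrow-in) - 1 → borrow from next column: (0+2) - 1 = 1, borrow out 1
  col 9: (1 - 1 borrow-in) - 1 → borrow from next column: (0+2) - 1 = 1, borrow out 1
  col 10: (1 - 1 borrow-in) - 0 → 0 - 0 = 0, borrow out 0
Reading bits MSB→LSB: 01110000100
Strip leading zeros: 1110000100
= 1110000100


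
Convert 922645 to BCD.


Each digit → 4-bit binary:
  9 → 1001
  2 → 0010
  2 → 0010
  6 → 0110
  4 → 0100
  5 → 0101
= 1001 0010 0010 0110 0100 0101


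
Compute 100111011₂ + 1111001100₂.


Align and add column by column (LSB to MSB, carry propagating):
  00100111011
+ 01111001100
  -----------
  col 0: 1 + 0 + 0 (carry in) = 1 → bit 1, carry out 0
  col 1: 1 + 0 + 0 (carry in) = 1 → bit 1, carry out 0
  col 2: 0 + 1 + 0 (carry in) = 1 → bit 1, carry out 0
  col 3: 1 + 1 + 0 (carry in) = 2 → bit 0, carry out 1
  col 4: 1 + 0 + 1 (carry in) = 2 → bit 0, carry out 1
  col 5: 1 + 0 + 1 (carry in) = 2 → bit 0, carry out 1
  col 6: 0 + 1 + 1 (carry in) = 2 → bit 0, carry out 1
  col 7: 0 + 1 + 1 (carry in) = 2 → bit 0, carry out 1
  col 8: 1 + 1 + 1 (carry in) = 3 → bit 1, carry out 1
  col 9: 0 + 1 + 1 (carry in) = 2 → bit 0, carry out 1
  col 10: 0 + 0 + 1 (carry in) = 1 → bit 1, carry out 0
Reading bits MSB→LSB: 10100000111
Strip leading zeros: 10100000111
= 10100000111


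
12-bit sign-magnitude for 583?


Sign bit: 0 (positive)
Magnitude: 583 = 01001000111
= 001001000111


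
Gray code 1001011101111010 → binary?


Gray code: 1001011101111010
MSB stays the same: 1
Each subsequent bit = prev_binary XOR current_gray:
  B[1] = 1 XOR 0 = 1
  B[2] = 1 XOR 0 = 1
  B[3] = 1 XOR 1 = 0
  B[4] = 0 XOR 0 = 0
  B[5] = 0 XOR 1 = 1
  B[6] = 1 XOR 1 = 0
  B[7] = 0 XOR 1 = 1
  B[8] = 1 XOR 0 = 1
  B[9] = 1 XOR 1 = 0
  B[10] = 0 XOR 1 = 1
  B[11] = 1 XOR 1 = 0
  B[12] = 0 XOR 1 = 1
  B[13] = 1 XOR 0 = 1
  B[14] = 1 XOR 1 = 0
  B[15] = 0 XOR 0 = 0
= 1110010110101100 (58796 decimal)


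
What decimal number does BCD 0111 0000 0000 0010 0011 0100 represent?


Each 4-bit group → digit:
  0111 → 7
  0000 → 0
  0000 → 0
  0010 → 2
  0011 → 3
  0100 → 4
= 700234


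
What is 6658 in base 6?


Divide by 6 repeatedly:
6658 ÷ 6 = 1109 remainder 4
1109 ÷ 6 = 184 remainder 5
184 ÷ 6 = 30 remainder 4
30 ÷ 6 = 5 remainder 0
5 ÷ 6 = 0 remainder 5
Reading remainders bottom-up:
= 50454


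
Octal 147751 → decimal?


Positional values:
Position 0: 1 × 8^0 = 1
Position 1: 5 × 8^1 = 40
Position 2: 7 × 8^2 = 448
Position 3: 7 × 8^3 = 3584
Position 4: 4 × 8^4 = 16384
Position 5: 1 × 8^5 = 32768
Sum = 1 + 40 + 448 + 3584 + 16384 + 32768
= 53225


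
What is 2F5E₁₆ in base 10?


Positional values:
Position 0: E × 16^0 = 14 × 1 = 14
Position 1: 5 × 16^1 = 5 × 16 = 80
Position 2: F × 16^2 = 15 × 256 = 3840
Position 3: 2 × 16^3 = 2 × 4096 = 8192
Sum = 14 + 80 + 3840 + 8192
= 12126


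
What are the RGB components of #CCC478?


Hex: #CCC478
R = CC₁₆ = 204
G = C4₁₆ = 196
B = 78₁₆ = 120
= RGB(204, 196, 120)


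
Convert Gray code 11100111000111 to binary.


Gray code: 11100111000111
MSB stays the same: 1
Each subsequent bit = prev_binary XOR current_gray:
  B[1] = 1 XOR 1 = 0
  B[2] = 0 XOR 1 = 1
  B[3] = 1 XOR 0 = 1
  B[4] = 1 XOR 0 = 1
  B[5] = 1 XOR 1 = 0
  B[6] = 0 XOR 1 = 1
  B[7] = 1 XOR 1 = 0
  B[8] = 0 XOR 0 = 0
  B[9] = 0 XOR 0 = 0
  B[10] = 0 XOR 0 = 0
  B[11] = 0 XOR 1 = 1
  B[12] = 1 XOR 1 = 0
  B[13] = 0 XOR 1 = 1
= 10111010000101 (11909 decimal)


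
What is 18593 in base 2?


Divide by 2 repeatedly:
18593 ÷ 2 = 9296 remainder 1
9296 ÷ 2 = 4648 remainder 0
4648 ÷ 2 = 2324 remainder 0
2324 ÷ 2 = 1162 remainder 0
1162 ÷ 2 = 581 remainder 0
581 ÷ 2 = 290 remainder 1
290 ÷ 2 = 145 remainder 0
145 ÷ 2 = 72 remainder 1
72 ÷ 2 = 36 remainder 0
36 ÷ 2 = 18 remainder 0
18 ÷ 2 = 9 remainder 0
9 ÷ 2 = 4 remainder 1
4 ÷ 2 = 2 remainder 0
2 ÷ 2 = 1 remainder 0
1 ÷ 2 = 0 remainder 1
Reading remainders bottom-up:
= 100100010100001


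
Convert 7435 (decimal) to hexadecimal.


Divide by 16 repeatedly:
7435 ÷ 16 = 464 remainder 11 (B)
464 ÷ 16 = 29 remainder 0 (0)
29 ÷ 16 = 1 remainder 13 (D)
1 ÷ 16 = 0 remainder 1 (1)
Reading remainders bottom-up:
= 0x1D0B


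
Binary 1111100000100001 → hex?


Group into 4-bit nibbles: 1111100000100001
  1111 = F
  1000 = 8
  0010 = 2
  0001 = 1
= 0xF821


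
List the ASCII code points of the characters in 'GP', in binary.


String: 'GP'  (2 characters)
Per-character ASCII lookup:
  'G': uppercase starts at 65: 'G' = 65 + 6 = 71 → 1000111
  'P': uppercase starts at 65: 'P' = 65 + 15 = 80 → 1010000
= 1000111 1010000


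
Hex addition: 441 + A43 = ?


Align and add column by column (LSB to MSB, each column mod 16 with carry):
  0441
+ 0A43
  ----
  col 0: 1(1) + 3(3) + 0 (carry in) = 4 → 4(4), carry out 0
  col 1: 4(4) + 4(4) + 0 (carry in) = 8 → 8(8), carry out 0
  col 2: 4(4) + A(10) + 0 (carry in) = 14 → E(14), carry out 0
  col 3: 0(0) + 0(0) + 0 (carry in) = 0 → 0(0), carry out 0
Reading digits MSB→LSB: 0E84
Strip leading zeros: E84
= 0xE84


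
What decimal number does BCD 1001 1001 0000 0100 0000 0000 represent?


Each 4-bit group → digit:
  1001 → 9
  1001 → 9
  0000 → 0
  0100 → 4
  0000 → 0
  0000 → 0
= 990400


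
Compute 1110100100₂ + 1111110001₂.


Align and add column by column (LSB to MSB, carry propagating):
  01110100100
+ 01111110001
  -----------
  col 0: 0 + 1 + 0 (carry in) = 1 → bit 1, carry out 0
  col 1: 0 + 0 + 0 (carry in) = 0 → bit 0, carry out 0
  col 2: 1 + 0 + 0 (carry in) = 1 → bit 1, carry out 0
  col 3: 0 + 0 + 0 (carry in) = 0 → bit 0, carry out 0
  col 4: 0 + 1 + 0 (carry in) = 1 → bit 1, carry out 0
  col 5: 1 + 1 + 0 (carry in) = 2 → bit 0, carry out 1
  col 6: 0 + 1 + 1 (carry in) = 2 → bit 0, carry out 1
  col 7: 1 + 1 + 1 (carry in) = 3 → bit 1, carry out 1
  col 8: 1 + 1 + 1 (carry in) = 3 → bit 1, carry out 1
  col 9: 1 + 1 + 1 (carry in) = 3 → bit 1, carry out 1
  col 10: 0 + 0 + 1 (carry in) = 1 → bit 1, carry out 0
Reading bits MSB→LSB: 11110010101
Strip leading zeros: 11110010101
= 11110010101


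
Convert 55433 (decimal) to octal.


Divide by 8 repeatedly:
55433 ÷ 8 = 6929 remainder 1
6929 ÷ 8 = 866 remainder 1
866 ÷ 8 = 108 remainder 2
108 ÷ 8 = 13 remainder 4
13 ÷ 8 = 1 remainder 5
1 ÷ 8 = 0 remainder 1
Reading remainders bottom-up:
= 0o154211


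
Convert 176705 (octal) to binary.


Each octal digit → 3 binary bits:
  1 = 001
  7 = 111
  6 = 110
  7 = 111
  0 = 000
  5 = 101
Concatenate: 001 111 110 111 000 101
= 001111110111000101


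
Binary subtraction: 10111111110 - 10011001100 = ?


Align and subtract column by column (LSB to MSB, borrowing when needed):
  10111111110
- 10011001100
  -----------
  col 0: (0 - 0 borrow-in) - 0 → 0 - 0 = 0, borrow out 0
  col 1: (1 - 0 borrow-in) - 0 → 1 - 0 = 1, borrow out 0
  col 2: (1 - 0 borrow-in) - 1 → 1 - 1 = 0, borrow out 0
  col 3: (1 - 0 borrow-in) - 1 → 1 - 1 = 0, borrow out 0
  col 4: (1 - 0 borrow-in) - 0 → 1 - 0 = 1, borrow out 0
  col 5: (1 - 0 borrow-in) - 0 → 1 - 0 = 1, borrow out 0
  col 6: (1 - 0 borrow-in) - 1 → 1 - 1 = 0, borrow out 0
  col 7: (1 - 0 borrow-in) - 1 → 1 - 1 = 0, borrow out 0
  col 8: (1 - 0 borrow-in) - 0 → 1 - 0 = 1, borrow out 0
  col 9: (0 - 0 borrow-in) - 0 → 0 - 0 = 0, borrow out 0
  col 10: (1 - 0 borrow-in) - 1 → 1 - 1 = 0, borrow out 0
Reading bits MSB→LSB: 00100110010
Strip leading zeros: 100110010
= 100110010


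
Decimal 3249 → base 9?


Divide by 9 repeatedly:
3249 ÷ 9 = 361 remainder 0
361 ÷ 9 = 40 remainder 1
40 ÷ 9 = 4 remainder 4
4 ÷ 9 = 0 remainder 4
Reading remainders bottom-up:
= 4410


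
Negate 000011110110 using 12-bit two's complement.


Original: 000011110110
Step 1 - Invert all bits: 111100001001
Step 2 - Add 1: 111100001001 + 1
= 111100001010 (represents -246)


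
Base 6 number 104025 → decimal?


Positional values (base 6):
  5 × 6^0 = 5 × 1 = 5
  2 × 6^1 = 2 × 6 = 12
  0 × 6^2 = 0 × 36 = 0
  4 × 6^3 = 4 × 216 = 864
  0 × 6^4 = 0 × 1296 = 0
  1 × 6^5 = 1 × 7776 = 7776
Sum = 5 + 12 + 0 + 864 + 0 + 7776
= 8657


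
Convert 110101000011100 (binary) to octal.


Group into 3-bit groups: 110101000011100
  110 = 6
  101 = 5
  000 = 0
  011 = 3
  100 = 4
= 0o65034


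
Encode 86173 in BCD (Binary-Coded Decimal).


Each digit → 4-bit binary:
  8 → 1000
  6 → 0110
  1 → 0001
  7 → 0111
  3 → 0011
= 1000 0110 0001 0111 0011


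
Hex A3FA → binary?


Each hex digit → 4 binary bits:
  A = 1010
  3 = 0011
  F = 1111
  A = 1010
Concatenate: 1010 0011 1111 1010
= 1010001111111010


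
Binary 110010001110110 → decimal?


Positional values:
Bit 1: 1 × 2^1 = 2
Bit 2: 1 × 2^2 = 4
Bit 4: 1 × 2^4 = 16
Bit 5: 1 × 2^5 = 32
Bit 6: 1 × 2^6 = 64
Bit 10: 1 × 2^10 = 1024
Bit 13: 1 × 2^13 = 8192
Bit 14: 1 × 2^14 = 16384
Sum = 2 + 4 + 16 + 32 + 64 + 1024 + 8192 + 16384
= 25718


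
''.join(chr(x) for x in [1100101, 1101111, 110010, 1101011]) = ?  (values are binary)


Codes (binary): 1100101 1101111 110010 1101011
Per-code ASCII lookup:
  1100101 = 101  (range 97-122: lowercase, 101 - 97 = 4) → 'e'
  1101111 = 111  (range 97-122: lowercase, 111 - 97 = 14) → 'o'
  110010 = 50  (range 48-57: digits, 50 - 48 = 2) → '2'
  1101011 = 107  (range 97-122: lowercase, 107 - 97 = 10) → 'k'
= 'eo2k'


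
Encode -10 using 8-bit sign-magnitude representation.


Sign bit: 1 (negative)
Magnitude: 10 = 0001010
= 10001010


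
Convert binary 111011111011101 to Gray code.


Binary: 111011111011101
Gray code: G = B XOR (B >> 1)
B >> 1 = 011101111101110
111011111011101 XOR 011101111101110:
  1 XOR 0 = 1
  1 XOR 1 = 0
  1 XOR 1 = 0
  0 XOR 1 = 1
  1 XOR 0 = 1
  1 XOR 1 = 0
  1 XOR 1 = 0
  1 XOR 1 = 0
  1 XOR 1 = 0
  0 XOR 1 = 1
  1 XOR 0 = 1
  1 XOR 1 = 0
  1 XOR 1 = 0
  0 XOR 1 = 1
  1 XOR 0 = 1
= 100110000110011


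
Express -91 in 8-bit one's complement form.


Original: 01011011
Invert all bits:
  bit 0: 0 → 1
  bit 1: 1 → 0
  bit 2: 0 → 1
  bit 3: 1 → 0
  bit 4: 1 → 0
  bit 5: 0 → 1
  bit 6: 1 → 0
  bit 7: 1 → 0
= 10100100


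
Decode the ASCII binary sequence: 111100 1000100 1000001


Codes (binary): 111100 1000100 1000001
Per-code ASCII lookup:
  111100 = 60  (special character) → '<'
  1000100 = 68  (range 65-90: uppercase, 68 - 65 = 3) → 'D'
  1000001 = 65  (range 65-90: uppercase, 65 - 65 = 0) → 'A'
= '<DA'


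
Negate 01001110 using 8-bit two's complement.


Original: 01001110
Step 1 - Invert all bits: 10110001
Step 2 - Add 1: 10110001 + 1
= 10110010 (represents -78)


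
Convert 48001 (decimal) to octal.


Divide by 8 repeatedly:
48001 ÷ 8 = 6000 remainder 1
6000 ÷ 8 = 750 remainder 0
750 ÷ 8 = 93 remainder 6
93 ÷ 8 = 11 remainder 5
11 ÷ 8 = 1 remainder 3
1 ÷ 8 = 0 remainder 1
Reading remainders bottom-up:
= 0o135601


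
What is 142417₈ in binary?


Each octal digit → 3 binary bits:
  1 = 001
  4 = 100
  2 = 010
  4 = 100
  1 = 001
  7 = 111
Concatenate: 001 100 010 100 001 111
= 001100010100001111


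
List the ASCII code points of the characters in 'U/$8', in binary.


String: 'U/$8'  (4 characters)
Per-character ASCII lookup:
  'U': uppercase starts at 65: 'U' = 65 + 20 = 85 → 1010101
  '/': special character: '/' = 47 → 101111
  '$': special character: '$' = 36 → 100100
  '8': digits start at 48: '8' = 48 + 8 = 56 → 111000
= 1010101 101111 100100 111000


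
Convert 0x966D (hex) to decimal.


Positional values:
Position 0: D × 16^0 = 13 × 1 = 13
Position 1: 6 × 16^1 = 6 × 16 = 96
Position 2: 6 × 16^2 = 6 × 256 = 1536
Position 3: 9 × 16^3 = 9 × 4096 = 36864
Sum = 13 + 96 + 1536 + 36864
= 38509


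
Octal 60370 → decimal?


Positional values:
Position 0: 0 × 8^0 = 0
Position 1: 7 × 8^1 = 56
Position 2: 3 × 8^2 = 192
Position 3: 0 × 8^3 = 0
Position 4: 6 × 8^4 = 24576
Sum = 0 + 56 + 192 + 0 + 24576
= 24824


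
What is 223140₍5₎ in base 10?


Positional values (base 5):
  0 × 5^0 = 0 × 1 = 0
  4 × 5^1 = 4 × 5 = 20
  1 × 5^2 = 1 × 25 = 25
  3 × 5^3 = 3 × 125 = 375
  2 × 5^4 = 2 × 625 = 1250
  2 × 5^5 = 2 × 3125 = 6250
Sum = 0 + 20 + 25 + 375 + 1250 + 6250
= 7920


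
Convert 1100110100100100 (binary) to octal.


Group into 3-bit groups: 001100110100100100
  001 = 1
  100 = 4
  110 = 6
  100 = 4
  100 = 4
  100 = 4
= 0o146444


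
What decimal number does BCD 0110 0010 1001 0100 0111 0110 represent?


Each 4-bit group → digit:
  0110 → 6
  0010 → 2
  1001 → 9
  0100 → 4
  0111 → 7
  0110 → 6
= 629476


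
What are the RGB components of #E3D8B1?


Hex: #E3D8B1
R = E3₁₆ = 227
G = D8₁₆ = 216
B = B1₁₆ = 177
= RGB(227, 216, 177)


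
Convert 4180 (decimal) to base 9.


Divide by 9 repeatedly:
4180 ÷ 9 = 464 remainder 4
464 ÷ 9 = 51 remainder 5
51 ÷ 9 = 5 remainder 6
5 ÷ 9 = 0 remainder 5
Reading remainders bottom-up:
= 5654


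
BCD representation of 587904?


Each digit → 4-bit binary:
  5 → 0101
  8 → 1000
  7 → 0111
  9 → 1001
  0 → 0000
  4 → 0100
= 0101 1000 0111 1001 0000 0100


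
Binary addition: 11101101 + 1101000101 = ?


Align and add column by column (LSB to MSB, carry propagating):
  00011101101
+ 01101000101
  -----------
  col 0: 1 + 1 + 0 (carry in) = 2 → bit 0, carry out 1
  col 1: 0 + 0 + 1 (carry in) = 1 → bit 1, carry out 0
  col 2: 1 + 1 + 0 (carry in) = 2 → bit 0, carry out 1
  col 3: 1 + 0 + 1 (carry in) = 2 → bit 0, carry out 1
  col 4: 0 + 0 + 1 (carry in) = 1 → bit 1, carry out 0
  col 5: 1 + 0 + 0 (carry in) = 1 → bit 1, carry out 0
  col 6: 1 + 1 + 0 (carry in) = 2 → bit 0, carry out 1
  col 7: 1 + 0 + 1 (carry in) = 2 → bit 0, carry out 1
  col 8: 0 + 1 + 1 (carry in) = 2 → bit 0, carry out 1
  col 9: 0 + 1 + 1 (carry in) = 2 → bit 0, carry out 1
  col 10: 0 + 0 + 1 (carry in) = 1 → bit 1, carry out 0
Reading bits MSB→LSB: 10000110010
Strip leading zeros: 10000110010
= 10000110010


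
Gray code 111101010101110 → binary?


Gray code: 111101010101110
MSB stays the same: 1
Each subsequent bit = prev_binary XOR current_gray:
  B[1] = 1 XOR 1 = 0
  B[2] = 0 XOR 1 = 1
  B[3] = 1 XOR 1 = 0
  B[4] = 0 XOR 0 = 0
  B[5] = 0 XOR 1 = 1
  B[6] = 1 XOR 0 = 1
  B[7] = 1 XOR 1 = 0
  B[8] = 0 XOR 0 = 0
  B[9] = 0 XOR 1 = 1
  B[10] = 1 XOR 0 = 1
  B[11] = 1 XOR 1 = 0
  B[12] = 0 XOR 1 = 1
  B[13] = 1 XOR 1 = 0
  B[14] = 0 XOR 0 = 0
= 101001100110100 (21300 decimal)


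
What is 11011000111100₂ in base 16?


Group into 4-bit nibbles: 0011011000111100
  0011 = 3
  0110 = 6
  0011 = 3
  1100 = C
= 0x363C


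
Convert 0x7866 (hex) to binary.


Each hex digit → 4 binary bits:
  7 = 0111
  8 = 1000
  6 = 0110
  6 = 0110
Concatenate: 0111 1000 0110 0110
= 0111100001100110


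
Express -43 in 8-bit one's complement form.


Original: 00101011
Invert all bits:
  bit 0: 0 → 1
  bit 1: 0 → 1
  bit 2: 1 → 0
  bit 3: 0 → 1
  bit 4: 1 → 0
  bit 5: 0 → 1
  bit 6: 1 → 0
  bit 7: 1 → 0
= 11010100


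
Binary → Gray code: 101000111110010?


Binary: 101000111110010
Gray code: G = B XOR (B >> 1)
B >> 1 = 010100011111001
101000111110010 XOR 010100011111001:
  1 XOR 0 = 1
  0 XOR 1 = 1
  1 XOR 0 = 1
  0 XOR 1 = 1
  0 XOR 0 = 0
  0 XOR 0 = 0
  1 XOR 0 = 1
  1 XOR 1 = 0
  1 XOR 1 = 0
  1 XOR 1 = 0
  1 XOR 1 = 0
  0 XOR 1 = 1
  0 XOR 0 = 0
  1 XOR 0 = 1
  0 XOR 1 = 1
= 111100100001011


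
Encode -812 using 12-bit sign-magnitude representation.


Sign bit: 1 (negative)
Magnitude: 812 = 01100101100
= 101100101100


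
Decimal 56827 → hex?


Divide by 16 repeatedly:
56827 ÷ 16 = 3551 remainder 11 (B)
3551 ÷ 16 = 221 remainder 15 (F)
221 ÷ 16 = 13 remainder 13 (D)
13 ÷ 16 = 0 remainder 13 (D)
Reading remainders bottom-up:
= 0xDDFB


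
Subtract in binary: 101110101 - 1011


Align and subtract column by column (LSB to MSB, borrowing when needed):
  101110101
- 000001011
  ---------
  col 0: (1 - 0 borrow-in) - 1 → 1 - 1 = 0, borrow out 0
  col 1: (0 - 0 borrow-in) - 1 → borrow from next column: (0+2) - 1 = 1, borrow out 1
  col 2: (1 - 1 borrow-in) - 0 → 0 - 0 = 0, borrow out 0
  col 3: (0 - 0 borrow-in) - 1 → borrow from next column: (0+2) - 1 = 1, borrow out 1
  col 4: (1 - 1 borrow-in) - 0 → 0 - 0 = 0, borrow out 0
  col 5: (1 - 0 borrow-in) - 0 → 1 - 0 = 1, borrow out 0
  col 6: (1 - 0 borrow-in) - 0 → 1 - 0 = 1, borrow out 0
  col 7: (0 - 0 borrow-in) - 0 → 0 - 0 = 0, borrow out 0
  col 8: (1 - 0 borrow-in) - 0 → 1 - 0 = 1, borrow out 0
Reading bits MSB→LSB: 101101010
Strip leading zeros: 101101010
= 101101010


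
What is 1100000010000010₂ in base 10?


Positional values:
Bit 1: 1 × 2^1 = 2
Bit 7: 1 × 2^7 = 128
Bit 14: 1 × 2^14 = 16384
Bit 15: 1 × 2^15 = 32768
Sum = 2 + 128 + 16384 + 32768
= 49282


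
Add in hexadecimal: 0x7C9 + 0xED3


Align and add column by column (LSB to MSB, each column mod 16 with carry):
  07C9
+ 0ED3
  ----
  col 0: 9(9) + 3(3) + 0 (carry in) = 12 → C(12), carry out 0
  col 1: C(12) + D(13) + 0 (carry in) = 25 → 9(9), carry out 1
  col 2: 7(7) + E(14) + 1 (carry in) = 22 → 6(6), carry out 1
  col 3: 0(0) + 0(0) + 1 (carry in) = 1 → 1(1), carry out 0
Reading digits MSB→LSB: 169C
Strip leading zeros: 169C
= 0x169C


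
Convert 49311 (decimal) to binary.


Divide by 2 repeatedly:
49311 ÷ 2 = 24655 remainder 1
24655 ÷ 2 = 12327 remainder 1
12327 ÷ 2 = 6163 remainder 1
6163 ÷ 2 = 3081 remainder 1
3081 ÷ 2 = 1540 remainder 1
1540 ÷ 2 = 770 remainder 0
770 ÷ 2 = 385 remainder 0
385 ÷ 2 = 192 remainder 1
192 ÷ 2 = 96 remainder 0
96 ÷ 2 = 48 remainder 0
48 ÷ 2 = 24 remainder 0
24 ÷ 2 = 12 remainder 0
12 ÷ 2 = 6 remainder 0
6 ÷ 2 = 3 remainder 0
3 ÷ 2 = 1 remainder 1
1 ÷ 2 = 0 remainder 1
Reading remainders bottom-up:
= 1100000010011111


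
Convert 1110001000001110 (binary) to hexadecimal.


Group into 4-bit nibbles: 1110001000001110
  1110 = E
  0010 = 2
  0000 = 0
  1110 = E
= 0xE20E


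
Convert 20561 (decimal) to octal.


Divide by 8 repeatedly:
20561 ÷ 8 = 2570 remainder 1
2570 ÷ 8 = 321 remainder 2
321 ÷ 8 = 40 remainder 1
40 ÷ 8 = 5 remainder 0
5 ÷ 8 = 0 remainder 5
Reading remainders bottom-up:
= 0o50121


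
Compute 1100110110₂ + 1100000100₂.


Align and add column by column (LSB to MSB, carry propagating):
  01100110110
+ 01100000100
  -----------
  col 0: 0 + 0 + 0 (carry in) = 0 → bit 0, carry out 0
  col 1: 1 + 0 + 0 (carry in) = 1 → bit 1, carry out 0
  col 2: 1 + 1 + 0 (carry in) = 2 → bit 0, carry out 1
  col 3: 0 + 0 + 1 (carry in) = 1 → bit 1, carry out 0
  col 4: 1 + 0 + 0 (carry in) = 1 → bit 1, carry out 0
  col 5: 1 + 0 + 0 (carry in) = 1 → bit 1, carry out 0
  col 6: 0 + 0 + 0 (carry in) = 0 → bit 0, carry out 0
  col 7: 0 + 0 + 0 (carry in) = 0 → bit 0, carry out 0
  col 8: 1 + 1 + 0 (carry in) = 2 → bit 0, carry out 1
  col 9: 1 + 1 + 1 (carry in) = 3 → bit 1, carry out 1
  col 10: 0 + 0 + 1 (carry in) = 1 → bit 1, carry out 0
Reading bits MSB→LSB: 11000111010
Strip leading zeros: 11000111010
= 11000111010


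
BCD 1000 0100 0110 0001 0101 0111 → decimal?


Each 4-bit group → digit:
  1000 → 8
  0100 → 4
  0110 → 6
  0001 → 1
  0101 → 5
  0111 → 7
= 846157


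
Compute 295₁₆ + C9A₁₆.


Align and add column by column (LSB to MSB, each column mod 16 with carry):
  0295
+ 0C9A
  ----
  col 0: 5(5) + A(10) + 0 (carry in) = 15 → F(15), carry out 0
  col 1: 9(9) + 9(9) + 0 (carry in) = 18 → 2(2), carry out 1
  col 2: 2(2) + C(12) + 1 (carry in) = 15 → F(15), carry out 0
  col 3: 0(0) + 0(0) + 0 (carry in) = 0 → 0(0), carry out 0
Reading digits MSB→LSB: 0F2F
Strip leading zeros: F2F
= 0xF2F


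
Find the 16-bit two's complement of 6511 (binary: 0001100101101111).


Original: 0001100101101111
Step 1 - Invert all bits: 1110011010010000
Step 2 - Add 1: 1110011010010000 + 1
= 1110011010010001 (represents -6511)


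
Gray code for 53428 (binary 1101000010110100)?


Binary: 1101000010110100
Gray code: G = B XOR (B >> 1)
B >> 1 = 0110100001011010
1101000010110100 XOR 0110100001011010:
  1 XOR 0 = 1
  1 XOR 1 = 0
  0 XOR 1 = 1
  1 XOR 0 = 1
  0 XOR 1 = 1
  0 XOR 0 = 0
  0 XOR 0 = 0
  0 XOR 0 = 0
  1 XOR 0 = 1
  0 XOR 1 = 1
  1 XOR 0 = 1
  1 XOR 1 = 0
  0 XOR 1 = 1
  1 XOR 0 = 1
  0 XOR 1 = 1
  0 XOR 0 = 0
= 1011100011101110


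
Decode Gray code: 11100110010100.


Gray code: 11100110010100
MSB stays the same: 1
Each subsequent bit = prev_binary XOR current_gray:
  B[1] = 1 XOR 1 = 0
  B[2] = 0 XOR 1 = 1
  B[3] = 1 XOR 0 = 1
  B[4] = 1 XOR 0 = 1
  B[5] = 1 XOR 1 = 0
  B[6] = 0 XOR 1 = 1
  B[7] = 1 XOR 0 = 1
  B[8] = 1 XOR 0 = 1
  B[9] = 1 XOR 1 = 0
  B[10] = 0 XOR 0 = 0
  B[11] = 0 XOR 1 = 1
  B[12] = 1 XOR 0 = 1
  B[13] = 1 XOR 0 = 1
= 10111011100111 (12007 decimal)


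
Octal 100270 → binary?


Each octal digit → 3 binary bits:
  1 = 001
  0 = 000
  0 = 000
  2 = 010
  7 = 111
  0 = 000
Concatenate: 001 000 000 010 111 000
= 001000000010111000


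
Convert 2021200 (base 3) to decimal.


Positional values (base 3):
  0 × 3^0 = 0 × 1 = 0
  0 × 3^1 = 0 × 3 = 0
  2 × 3^2 = 2 × 9 = 18
  1 × 3^3 = 1 × 27 = 27
  2 × 3^4 = 2 × 81 = 162
  0 × 3^5 = 0 × 243 = 0
  2 × 3^6 = 2 × 729 = 1458
Sum = 0 + 0 + 18 + 27 + 162 + 0 + 1458
= 1665


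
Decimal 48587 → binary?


Divide by 2 repeatedly:
48587 ÷ 2 = 24293 remainder 1
24293 ÷ 2 = 12146 remainder 1
12146 ÷ 2 = 6073 remainder 0
6073 ÷ 2 = 3036 remainder 1
3036 ÷ 2 = 1518 remainder 0
1518 ÷ 2 = 759 remainder 0
759 ÷ 2 = 379 remainder 1
379 ÷ 2 = 189 remainder 1
189 ÷ 2 = 94 remainder 1
94 ÷ 2 = 47 remainder 0
47 ÷ 2 = 23 remainder 1
23 ÷ 2 = 11 remainder 1
11 ÷ 2 = 5 remainder 1
5 ÷ 2 = 2 remainder 1
2 ÷ 2 = 1 remainder 0
1 ÷ 2 = 0 remainder 1
Reading remainders bottom-up:
= 1011110111001011


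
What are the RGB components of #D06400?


Hex: #D06400
R = D0₁₆ = 208
G = 64₁₆ = 100
B = 00₁₆ = 0
= RGB(208, 100, 0)


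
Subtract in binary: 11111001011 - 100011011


Align and subtract column by column (LSB to MSB, borrowing when needed):
  11111001011
- 00100011011
  -----------
  col 0: (1 - 0 borrow-in) - 1 → 1 - 1 = 0, borrow out 0
  col 1: (1 - 0 borrow-in) - 1 → 1 - 1 = 0, borrow out 0
  col 2: (0 - 0 borrow-in) - 0 → 0 - 0 = 0, borrow out 0
  col 3: (1 - 0 borrow-in) - 1 → 1 - 1 = 0, borrow out 0
  col 4: (0 - 0 borrow-in) - 1 → borrow from next column: (0+2) - 1 = 1, borrow out 1
  col 5: (0 - 1 borrow-in) - 0 → borrow from next column: (-1+2) - 0 = 1, borrow out 1
  col 6: (1 - 1 borrow-in) - 0 → 0 - 0 = 0, borrow out 0
  col 7: (1 - 0 borrow-in) - 0 → 1 - 0 = 1, borrow out 0
  col 8: (1 - 0 borrow-in) - 1 → 1 - 1 = 0, borrow out 0
  col 9: (1 - 0 borrow-in) - 0 → 1 - 0 = 1, borrow out 0
  col 10: (1 - 0 borrow-in) - 0 → 1 - 0 = 1, borrow out 0
Reading bits MSB→LSB: 11010110000
Strip leading zeros: 11010110000
= 11010110000


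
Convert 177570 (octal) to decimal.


Positional values:
Position 0: 0 × 8^0 = 0
Position 1: 7 × 8^1 = 56
Position 2: 5 × 8^2 = 320
Position 3: 7 × 8^3 = 3584
Position 4: 7 × 8^4 = 28672
Position 5: 1 × 8^5 = 32768
Sum = 0 + 56 + 320 + 3584 + 28672 + 32768
= 65400


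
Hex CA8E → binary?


Each hex digit → 4 binary bits:
  C = 1100
  A = 1010
  8 = 1000
  E = 1110
Concatenate: 1100 1010 1000 1110
= 1100101010001110


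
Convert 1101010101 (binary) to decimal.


Positional values:
Bit 0: 1 × 2^0 = 1
Bit 2: 1 × 2^2 = 4
Bit 4: 1 × 2^4 = 16
Bit 6: 1 × 2^6 = 64
Bit 8: 1 × 2^8 = 256
Bit 9: 1 × 2^9 = 512
Sum = 1 + 4 + 16 + 64 + 256 + 512
= 853


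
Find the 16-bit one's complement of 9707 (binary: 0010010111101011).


Original: 0010010111101011
Invert all bits:
  bit 0: 0 → 1
  bit 1: 0 → 1
  bit 2: 1 → 0
  bit 3: 0 → 1
  bit 4: 0 → 1
  bit 5: 1 → 0
  bit 6: 0 → 1
  bit 7: 1 → 0
  bit 8: 1 → 0
  bit 9: 1 → 0
  bit 10: 1 → 0
  bit 11: 0 → 1
  bit 12: 1 → 0
  bit 13: 0 → 1
  bit 14: 1 → 0
  bit 15: 1 → 0
= 1101101000010100


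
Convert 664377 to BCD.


Each digit → 4-bit binary:
  6 → 0110
  6 → 0110
  4 → 0100
  3 → 0011
  7 → 0111
  7 → 0111
= 0110 0110 0100 0011 0111 0111


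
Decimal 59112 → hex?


Divide by 16 repeatedly:
59112 ÷ 16 = 3694 remainder 8 (8)
3694 ÷ 16 = 230 remainder 14 (E)
230 ÷ 16 = 14 remainder 6 (6)
14 ÷ 16 = 0 remainder 14 (E)
Reading remainders bottom-up:
= 0xE6E8


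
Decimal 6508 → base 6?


Divide by 6 repeatedly:
6508 ÷ 6 = 1084 remainder 4
1084 ÷ 6 = 180 remainder 4
180 ÷ 6 = 30 remainder 0
30 ÷ 6 = 5 remainder 0
5 ÷ 6 = 0 remainder 5
Reading remainders bottom-up:
= 50044


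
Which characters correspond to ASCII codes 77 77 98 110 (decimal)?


Codes (decimal): 77 77 98 110
Per-code ASCII lookup:
  77  (range 65-90: uppercase, 77 - 65 = 12) → 'M'
  77  (range 65-90: uppercase, 77 - 65 = 12) → 'M'
  98  (range 97-122: lowercase, 98 - 97 = 1) → 'b'
  110  (range 97-122: lowercase, 110 - 97 = 13) → 'n'
= 'MMbn'


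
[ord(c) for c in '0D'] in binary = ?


String: '0D'  (2 characters)
Per-character ASCII lookup:
  '0': digits start at 48: '0' = 48 + 0 = 48 → 110000
  'D': uppercase starts at 65: 'D' = 65 + 3 = 68 → 1000100
= 110000 1000100


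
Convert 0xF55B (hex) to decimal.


Positional values:
Position 0: B × 16^0 = 11 × 1 = 11
Position 1: 5 × 16^1 = 5 × 16 = 80
Position 2: 5 × 16^2 = 5 × 256 = 1280
Position 3: F × 16^3 = 15 × 4096 = 61440
Sum = 11 + 80 + 1280 + 61440
= 62811


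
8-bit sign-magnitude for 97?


Sign bit: 0 (positive)
Magnitude: 97 = 1100001
= 01100001


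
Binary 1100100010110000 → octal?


Group into 3-bit groups: 001100100010110000
  001 = 1
  100 = 4
  100 = 4
  010 = 2
  110 = 6
  000 = 0
= 0o144260


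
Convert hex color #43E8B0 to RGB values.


Hex: #43E8B0
R = 43₁₆ = 67
G = E8₁₆ = 232
B = B0₁₆ = 176
= RGB(67, 232, 176)


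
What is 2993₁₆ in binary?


Each hex digit → 4 binary bits:
  2 = 0010
  9 = 1001
  9 = 1001
  3 = 0011
Concatenate: 0010 1001 1001 0011
= 0010100110010011


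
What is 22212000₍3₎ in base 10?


Positional values (base 3):
  0 × 3^0 = 0 × 1 = 0
  0 × 3^1 = 0 × 3 = 0
  0 × 3^2 = 0 × 9 = 0
  2 × 3^3 = 2 × 27 = 54
  1 × 3^4 = 1 × 81 = 81
  2 × 3^5 = 2 × 243 = 486
  2 × 3^6 = 2 × 729 = 1458
  2 × 3^7 = 2 × 2187 = 4374
Sum = 0 + 0 + 0 + 54 + 81 + 486 + 1458 + 4374
= 6453


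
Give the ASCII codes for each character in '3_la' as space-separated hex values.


String: '3_la'  (4 characters)
Per-character ASCII lookup:
  '3': digits start at 48: '3' = 48 + 3 = 51 → 0x33
  '_': special character: '_' = 95 → 0x5F
  'l': lowercase starts at 97: 'l' = 97 + 11 = 108 → 0x6C
  'a': lowercase starts at 97: 'a' = 97 + 0 = 97 → 0x61
= 0x33 0x5F 0x6C 0x61


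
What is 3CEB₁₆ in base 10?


Positional values:
Position 0: B × 16^0 = 11 × 1 = 11
Position 1: E × 16^1 = 14 × 16 = 224
Position 2: C × 16^2 = 12 × 256 = 3072
Position 3: 3 × 16^3 = 3 × 4096 = 12288
Sum = 11 + 224 + 3072 + 12288
= 15595


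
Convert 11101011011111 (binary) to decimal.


Positional values:
Bit 0: 1 × 2^0 = 1
Bit 1: 1 × 2^1 = 2
Bit 2: 1 × 2^2 = 4
Bit 3: 1 × 2^3 = 8
Bit 4: 1 × 2^4 = 16
Bit 6: 1 × 2^6 = 64
Bit 7: 1 × 2^7 = 128
Bit 9: 1 × 2^9 = 512
Bit 11: 1 × 2^11 = 2048
Bit 12: 1 × 2^12 = 4096
Bit 13: 1 × 2^13 = 8192
Sum = 1 + 2 + 4 + 8 + 16 + 64 + 128 + 512 + 2048 + 4096 + 8192
= 15071


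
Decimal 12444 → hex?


Divide by 16 repeatedly:
12444 ÷ 16 = 777 remainder 12 (C)
777 ÷ 16 = 48 remainder 9 (9)
48 ÷ 16 = 3 remainder 0 (0)
3 ÷ 16 = 0 remainder 3 (3)
Reading remainders bottom-up:
= 0x309C


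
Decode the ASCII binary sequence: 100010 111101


Codes (binary): 100010 111101
Per-code ASCII lookup:
  100010 = 34  (special character) → '"'
  111101 = 61  (special character) → '='
= '"='


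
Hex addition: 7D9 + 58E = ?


Align and add column by column (LSB to MSB, each column mod 16 with carry):
  07D9
+ 058E
  ----
  col 0: 9(9) + E(14) + 0 (carry in) = 23 → 7(7), carry out 1
  col 1: D(13) + 8(8) + 1 (carry in) = 22 → 6(6), carry out 1
  col 2: 7(7) + 5(5) + 1 (carry in) = 13 → D(13), carry out 0
  col 3: 0(0) + 0(0) + 0 (carry in) = 0 → 0(0), carry out 0
Reading digits MSB→LSB: 0D67
Strip leading zeros: D67
= 0xD67


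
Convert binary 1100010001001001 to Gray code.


Binary: 1100010001001001
Gray code: G = B XOR (B >> 1)
B >> 1 = 0110001000100100
1100010001001001 XOR 0110001000100100:
  1 XOR 0 = 1
  1 XOR 1 = 0
  0 XOR 1 = 1
  0 XOR 0 = 0
  0 XOR 0 = 0
  1 XOR 0 = 1
  0 XOR 1 = 1
  0 XOR 0 = 0
  0 XOR 0 = 0
  1 XOR 0 = 1
  0 XOR 1 = 1
  0 XOR 0 = 0
  1 XOR 0 = 1
  0 XOR 1 = 1
  0 XOR 0 = 0
  1 XOR 0 = 1
= 1010011001101101


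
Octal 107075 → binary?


Each octal digit → 3 binary bits:
  1 = 001
  0 = 000
  7 = 111
  0 = 000
  7 = 111
  5 = 101
Concatenate: 001 000 111 000 111 101
= 001000111000111101


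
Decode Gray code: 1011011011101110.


Gray code: 1011011011101110
MSB stays the same: 1
Each subsequent bit = prev_binary XOR current_gray:
  B[1] = 1 XOR 0 = 1
  B[2] = 1 XOR 1 = 0
  B[3] = 0 XOR 1 = 1
  B[4] = 1 XOR 0 = 1
  B[5] = 1 XOR 1 = 0
  B[6] = 0 XOR 1 = 1
  B[7] = 1 XOR 0 = 1
  B[8] = 1 XOR 1 = 0
  B[9] = 0 XOR 1 = 1
  B[10] = 1 XOR 1 = 0
  B[11] = 0 XOR 0 = 0
  B[12] = 0 XOR 1 = 1
  B[13] = 1 XOR 1 = 0
  B[14] = 0 XOR 1 = 1
  B[15] = 1 XOR 0 = 1
= 1101101101001011 (56139 decimal)
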